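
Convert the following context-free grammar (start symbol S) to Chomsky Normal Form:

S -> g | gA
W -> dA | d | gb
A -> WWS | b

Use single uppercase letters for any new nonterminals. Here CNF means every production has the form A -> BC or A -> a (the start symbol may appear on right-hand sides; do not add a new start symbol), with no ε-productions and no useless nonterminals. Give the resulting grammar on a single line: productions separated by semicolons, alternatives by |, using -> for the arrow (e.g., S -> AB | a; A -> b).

S -> g | BA; A -> b | WE; B -> g; C -> d; D -> b; E -> WS; W -> d | BD | CA

No ε-productions.
No unit productions to eliminate.
TERM: introduce D -> b, C -> d, B -> g and substitute in every rule of length ≥2.
BIN: A -> WWS becomes A -> WE, E -> WS.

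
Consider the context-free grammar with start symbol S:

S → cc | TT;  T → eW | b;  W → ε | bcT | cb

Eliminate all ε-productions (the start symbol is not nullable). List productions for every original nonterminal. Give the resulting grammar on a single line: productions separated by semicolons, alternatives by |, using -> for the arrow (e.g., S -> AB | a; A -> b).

Nullable set: {W}.
T -> eW: W nullable, giving e | eW.
Drop W -> ε.
Unchanged (no nullable symbols): S -> TT; S -> cc; T -> b; W -> bcT; W -> cb.

S -> TT | cc; T -> b | e | eW; W -> cb | bcT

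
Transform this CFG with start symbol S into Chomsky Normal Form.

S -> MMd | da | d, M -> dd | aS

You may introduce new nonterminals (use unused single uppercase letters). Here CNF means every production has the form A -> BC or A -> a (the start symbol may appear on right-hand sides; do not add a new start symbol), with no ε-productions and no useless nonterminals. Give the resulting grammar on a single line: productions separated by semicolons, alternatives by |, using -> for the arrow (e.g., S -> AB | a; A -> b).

No ε-productions.
No unit productions to eliminate.
TERM: introduce A -> a, B -> d and substitute in every rule of length ≥2.
BIN: S -> MMB becomes S -> MC, C -> MB.

S -> d | BA | MC; A -> a; B -> d; C -> MB; M -> AS | BB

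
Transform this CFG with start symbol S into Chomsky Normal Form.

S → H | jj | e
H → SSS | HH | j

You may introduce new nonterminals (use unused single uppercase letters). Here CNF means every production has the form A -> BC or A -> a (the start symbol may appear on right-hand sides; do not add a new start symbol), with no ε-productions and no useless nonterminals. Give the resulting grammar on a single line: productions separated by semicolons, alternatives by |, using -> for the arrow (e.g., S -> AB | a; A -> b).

S -> e | j | AA | HH | SC; A -> j; B -> SS; C -> SS; H -> j | HH | SB

No ε-productions.
After unit-elimination: S -> e | j | HH | jj | SSS; H -> j | HH | SSS.
TERM: introduce A -> j and substitute in every rule of length ≥2.
BIN: H -> SSS becomes H -> SB, B -> SS; S -> SSS becomes S -> SC, C -> SS.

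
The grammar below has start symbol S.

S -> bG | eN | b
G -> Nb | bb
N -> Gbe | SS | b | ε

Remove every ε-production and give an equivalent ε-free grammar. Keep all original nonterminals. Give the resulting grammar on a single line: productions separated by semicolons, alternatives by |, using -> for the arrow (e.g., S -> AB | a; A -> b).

S -> b | e | bG | eN; G -> b | Nb | bb; N -> b | SS | Gbe

Nullable set: {N}.
S -> eN: N nullable, giving e | eN.
G -> Nb: N nullable, giving Nb | b.
Drop N -> ε.
Unchanged (no nullable symbols): S -> b; S -> bG; G -> bb; N -> Gbe; N -> SS; N -> b.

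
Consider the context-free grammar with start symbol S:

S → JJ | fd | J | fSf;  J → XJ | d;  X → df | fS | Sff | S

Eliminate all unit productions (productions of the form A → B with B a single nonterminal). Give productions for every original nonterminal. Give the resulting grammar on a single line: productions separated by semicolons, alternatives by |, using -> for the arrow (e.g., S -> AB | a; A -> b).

S -> d | JJ | XJ | fd | fSf; J -> d | XJ; X -> d | JJ | XJ | df | fS | fd | Sff | fSf

Unit productions: S->J, X->S.
Unit pairs (A ⇒* B via units): (S,J), (X,J), (X,S).
S: inherits non-unit rules of {J, S} → JJ | XJ | d | fSf | fd.
J: inherits non-unit rules of {J} → XJ | d.
X: inherits non-unit rules of {J, S, X} → JJ | Sff | XJ | d | df | fS | fSf | fd.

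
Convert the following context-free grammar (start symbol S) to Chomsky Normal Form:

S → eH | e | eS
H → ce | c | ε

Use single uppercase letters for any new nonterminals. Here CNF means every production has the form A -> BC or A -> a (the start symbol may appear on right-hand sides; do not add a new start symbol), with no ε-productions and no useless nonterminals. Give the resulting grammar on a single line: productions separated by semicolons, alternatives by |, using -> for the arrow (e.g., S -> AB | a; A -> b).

Nullable: {H}; after ε-elimination: S -> e | eH | eS; H -> c | ce.
No unit productions to eliminate.
TERM: introduce A -> c, B -> e and substitute in every rule of length ≥2.

S -> e | BH | BS; A -> c; B -> e; H -> c | AB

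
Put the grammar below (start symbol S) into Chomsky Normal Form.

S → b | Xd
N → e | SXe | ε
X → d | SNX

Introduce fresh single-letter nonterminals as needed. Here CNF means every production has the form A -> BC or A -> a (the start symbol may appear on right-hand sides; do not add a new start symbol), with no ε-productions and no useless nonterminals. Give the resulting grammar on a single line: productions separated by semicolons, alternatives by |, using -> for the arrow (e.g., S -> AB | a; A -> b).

S -> b | XB; A -> e; B -> d; C -> XA; D -> NX; N -> e | SC; X -> d | SD | SX

Nullable: {N}; after ε-elimination: S -> b | Xd; N -> e | SXe; X -> d | SX | SNX.
No unit productions to eliminate.
TERM: introduce B -> d, A -> e and substitute in every rule of length ≥2.
BIN: N -> SXA becomes N -> SC, C -> XA; X -> SNX becomes X -> SD, D -> NX.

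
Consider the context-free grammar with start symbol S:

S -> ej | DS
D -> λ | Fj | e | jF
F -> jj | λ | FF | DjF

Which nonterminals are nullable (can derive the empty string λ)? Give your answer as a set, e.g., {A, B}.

{D, F}

Directly nullable (have an ε-rule): {D, F}.
Not nullable: S — each has a terminal in every rule's right-hand side or depends on a non-nullable symbol.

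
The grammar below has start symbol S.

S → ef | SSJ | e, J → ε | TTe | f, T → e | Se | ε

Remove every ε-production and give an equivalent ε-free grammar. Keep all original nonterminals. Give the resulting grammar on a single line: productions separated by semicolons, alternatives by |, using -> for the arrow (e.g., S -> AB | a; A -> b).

S -> e | SS | ef | SSJ; J -> e | f | Te | TTe; T -> e | Se

Nullable set: {J, T}.
S -> SSJ: J nullable, giving SS | SSJ.
Drop J -> ε.
J -> TTe: T, T nullable, giving TTe | Te | e.
Drop T -> ε.
Unchanged (no nullable symbols): S -> e; S -> ef; J -> f; T -> Se; T -> e.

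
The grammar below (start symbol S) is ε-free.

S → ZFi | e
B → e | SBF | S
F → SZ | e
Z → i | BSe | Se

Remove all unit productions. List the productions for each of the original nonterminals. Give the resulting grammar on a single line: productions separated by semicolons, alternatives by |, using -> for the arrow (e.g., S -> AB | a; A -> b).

Unit productions: B->S.
Unit pairs (A ⇒* B via units): (B,S).
S: inherits non-unit rules of {S} → ZFi | e.
B: inherits non-unit rules of {B, S} → SBF | ZFi | e.
F: inherits non-unit rules of {F} → SZ | e.
Z: inherits non-unit rules of {Z} → BSe | Se | i.

S -> e | ZFi; B -> e | SBF | ZFi; F -> e | SZ; Z -> i | Se | BSe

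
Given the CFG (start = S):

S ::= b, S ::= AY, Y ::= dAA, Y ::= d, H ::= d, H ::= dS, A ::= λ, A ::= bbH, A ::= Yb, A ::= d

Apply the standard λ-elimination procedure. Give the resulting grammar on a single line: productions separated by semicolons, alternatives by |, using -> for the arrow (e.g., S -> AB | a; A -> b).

Nullable set: {A}.
S -> AY: A nullable, giving AY | Y.
Drop A -> λ.
Y -> dAA: A, A nullable, giving d | dA | dAA.
Unchanged (no nullable symbols): S -> b; A -> Yb; A -> bbH; A -> d; H -> d; H -> dS; Y -> d.

S -> Y | b | AY; A -> d | Yb | bbH; H -> d | dS; Y -> d | dA | dAA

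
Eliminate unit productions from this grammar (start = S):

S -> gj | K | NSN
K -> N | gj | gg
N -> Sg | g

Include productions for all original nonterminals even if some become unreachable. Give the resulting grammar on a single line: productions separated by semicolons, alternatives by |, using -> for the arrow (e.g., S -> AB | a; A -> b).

S -> g | Sg | gg | gj | NSN; K -> g | Sg | gg | gj; N -> g | Sg

Unit productions: K->N, S->K.
Unit pairs (A ⇒* B via units): (K,N), (S,K), (S,N).
S: inherits non-unit rules of {K, N, S} → NSN | Sg | g | gg | gj.
K: inherits non-unit rules of {K, N} → Sg | g | gg | gj.
N: inherits non-unit rules of {N} → Sg | g.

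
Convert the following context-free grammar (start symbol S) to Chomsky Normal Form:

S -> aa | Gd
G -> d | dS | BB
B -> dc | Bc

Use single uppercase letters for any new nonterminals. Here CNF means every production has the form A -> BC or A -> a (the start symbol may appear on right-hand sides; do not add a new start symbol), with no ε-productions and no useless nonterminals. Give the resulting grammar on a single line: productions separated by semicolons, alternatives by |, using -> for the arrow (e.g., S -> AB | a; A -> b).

No ε-productions.
No unit productions to eliminate.
TERM: introduce D -> a, A -> c, C -> d and substitute in every rule of length ≥2.

S -> DD | GC; A -> c; B -> BA | CA; C -> d; D -> a; G -> d | BB | CS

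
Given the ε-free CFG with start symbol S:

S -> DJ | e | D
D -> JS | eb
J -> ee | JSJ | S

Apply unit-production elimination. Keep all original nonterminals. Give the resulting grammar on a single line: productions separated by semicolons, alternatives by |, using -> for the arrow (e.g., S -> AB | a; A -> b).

Unit productions: J->S, S->D.
Unit pairs (A ⇒* B via units): (J,D), (J,S), (S,D).
S: inherits non-unit rules of {D, S} → DJ | JS | e | eb.
D: inherits non-unit rules of {D} → JS | eb.
J: inherits non-unit rules of {D, J, S} → DJ | JS | JSJ | e | eb | ee.

S -> e | DJ | JS | eb; D -> JS | eb; J -> e | DJ | JS | eb | ee | JSJ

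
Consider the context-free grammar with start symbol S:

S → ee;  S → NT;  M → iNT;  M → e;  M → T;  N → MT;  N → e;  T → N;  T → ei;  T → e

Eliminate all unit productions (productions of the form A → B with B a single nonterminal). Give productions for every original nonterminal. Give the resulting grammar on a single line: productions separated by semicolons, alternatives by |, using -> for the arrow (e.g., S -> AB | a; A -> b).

Unit productions: M->T, T->N.
Unit pairs (A ⇒* B via units): (M,N), (M,T), (T,N).
S: inherits non-unit rules of {S} → NT | ee.
M: inherits non-unit rules of {M, N, T} → MT | e | ei | iNT.
N: inherits non-unit rules of {N} → MT | e.
T: inherits non-unit rules of {N, T} → MT | e | ei.

S -> NT | ee; M -> e | MT | ei | iNT; N -> e | MT; T -> e | MT | ei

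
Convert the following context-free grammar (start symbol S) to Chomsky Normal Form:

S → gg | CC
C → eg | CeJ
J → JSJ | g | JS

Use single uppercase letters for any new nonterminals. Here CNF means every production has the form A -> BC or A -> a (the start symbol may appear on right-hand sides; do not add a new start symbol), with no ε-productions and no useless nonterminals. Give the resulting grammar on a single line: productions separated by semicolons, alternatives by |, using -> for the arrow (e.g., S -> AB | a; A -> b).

No ε-productions.
No unit productions to eliminate.
TERM: introduce A -> e, B -> g and substitute in every rule of length ≥2.
BIN: C -> CAJ becomes C -> CD, D -> AJ; J -> JSJ becomes J -> JE, E -> SJ.

S -> BB | CC; A -> e; B -> g; C -> AB | CD; D -> AJ; E -> SJ; J -> g | JE | JS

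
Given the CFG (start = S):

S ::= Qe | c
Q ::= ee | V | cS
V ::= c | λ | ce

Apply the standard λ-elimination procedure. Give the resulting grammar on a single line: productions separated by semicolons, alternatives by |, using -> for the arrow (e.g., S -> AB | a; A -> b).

S -> c | e | Qe; Q -> V | cS | ee; V -> c | ce

Nullable set: {Q, V}.
S -> Qe: Q nullable, giving Qe | e.
Q -> V: V nullable, giving V.
Drop V -> λ.
Unchanged (no nullable symbols): S -> c; Q -> cS; Q -> ee; V -> c; V -> ce.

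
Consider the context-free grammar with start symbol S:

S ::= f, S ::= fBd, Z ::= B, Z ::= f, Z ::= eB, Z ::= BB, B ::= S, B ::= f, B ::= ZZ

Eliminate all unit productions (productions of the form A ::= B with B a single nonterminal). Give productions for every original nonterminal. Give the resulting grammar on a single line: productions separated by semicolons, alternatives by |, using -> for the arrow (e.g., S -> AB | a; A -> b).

S -> f | fBd; B -> f | ZZ | fBd; Z -> f | BB | ZZ | eB | fBd

Unit productions: B->S, Z->B.
Unit pairs (A ⇒* B via units): (B,S), (Z,B), (Z,S).
S: inherits non-unit rules of {S} → f | fBd.
B: inherits non-unit rules of {B, S} → ZZ | f | fBd.
Z: inherits non-unit rules of {B, S, Z} → BB | ZZ | eB | f | fBd.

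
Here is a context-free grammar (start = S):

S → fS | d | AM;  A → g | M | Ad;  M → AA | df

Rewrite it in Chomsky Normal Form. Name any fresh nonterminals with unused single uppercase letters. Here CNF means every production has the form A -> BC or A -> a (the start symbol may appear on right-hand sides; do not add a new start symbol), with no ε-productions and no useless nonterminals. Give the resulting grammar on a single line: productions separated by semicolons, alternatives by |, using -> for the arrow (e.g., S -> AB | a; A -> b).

No ε-productions.
After unit-elimination: S -> d | AM | fS; A -> g | AA | Ad | df; M -> AA | df.
TERM: introduce B -> d, C -> f and substitute in every rule of length ≥2.

S -> d | AM | CS; A -> g | AA | AB | BC; B -> d; C -> f; M -> AA | BC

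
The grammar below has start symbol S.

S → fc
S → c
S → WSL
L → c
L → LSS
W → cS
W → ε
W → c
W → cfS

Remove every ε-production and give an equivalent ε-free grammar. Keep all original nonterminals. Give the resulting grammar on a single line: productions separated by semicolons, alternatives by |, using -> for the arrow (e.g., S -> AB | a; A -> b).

S -> c | SL | fc | WSL; L -> c | LSS; W -> c | cS | cfS

Nullable set: {W}.
S -> WSL: W nullable, giving SL | WSL.
Drop W -> ε.
Unchanged (no nullable symbols): S -> c; S -> fc; L -> LSS; L -> c; W -> c; W -> cS; W -> cfS.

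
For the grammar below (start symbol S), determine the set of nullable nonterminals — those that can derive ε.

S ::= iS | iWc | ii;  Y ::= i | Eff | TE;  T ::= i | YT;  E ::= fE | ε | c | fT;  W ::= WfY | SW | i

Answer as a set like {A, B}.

{E}

Directly nullable (have an ε-rule): {E}.
Not nullable: S, T, W, Y — each has a terminal in every rule's right-hand side or depends on a non-nullable symbol.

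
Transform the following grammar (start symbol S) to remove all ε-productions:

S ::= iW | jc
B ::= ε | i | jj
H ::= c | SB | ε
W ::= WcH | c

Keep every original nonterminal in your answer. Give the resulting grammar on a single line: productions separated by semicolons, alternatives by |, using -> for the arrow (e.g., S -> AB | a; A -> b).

S -> iW | jc; B -> i | jj; H -> S | c | SB; W -> c | Wc | WcH

Nullable set: {B, H}.
Drop B -> ε.
Drop H -> ε.
H -> SB: B nullable, giving S | SB.
W -> WcH: H nullable, giving Wc | WcH.
Unchanged (no nullable symbols): S -> iW; S -> jc; B -> i; B -> jj; H -> c; W -> c.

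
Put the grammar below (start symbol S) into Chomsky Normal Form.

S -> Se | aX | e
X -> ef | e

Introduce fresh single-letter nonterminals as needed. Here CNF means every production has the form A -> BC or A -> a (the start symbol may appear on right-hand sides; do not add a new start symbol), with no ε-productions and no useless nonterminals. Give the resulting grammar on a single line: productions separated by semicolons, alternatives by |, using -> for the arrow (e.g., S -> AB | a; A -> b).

No ε-productions.
No unit productions to eliminate.
TERM: introduce B -> a, A -> e, C -> f and substitute in every rule of length ≥2.

S -> e | BX | SA; A -> e; B -> a; C -> f; X -> e | AC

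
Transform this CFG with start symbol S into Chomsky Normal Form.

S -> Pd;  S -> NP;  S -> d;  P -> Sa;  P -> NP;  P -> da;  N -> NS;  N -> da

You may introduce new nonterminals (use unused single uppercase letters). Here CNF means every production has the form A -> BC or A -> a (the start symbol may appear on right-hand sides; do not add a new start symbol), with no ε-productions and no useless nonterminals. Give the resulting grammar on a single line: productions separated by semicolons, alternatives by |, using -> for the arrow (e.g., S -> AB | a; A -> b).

S -> d | NP | PA; A -> d; B -> a; N -> AB | NS; P -> AB | NP | SB

No ε-productions.
No unit productions to eliminate.
TERM: introduce B -> a, A -> d and substitute in every rule of length ≥2.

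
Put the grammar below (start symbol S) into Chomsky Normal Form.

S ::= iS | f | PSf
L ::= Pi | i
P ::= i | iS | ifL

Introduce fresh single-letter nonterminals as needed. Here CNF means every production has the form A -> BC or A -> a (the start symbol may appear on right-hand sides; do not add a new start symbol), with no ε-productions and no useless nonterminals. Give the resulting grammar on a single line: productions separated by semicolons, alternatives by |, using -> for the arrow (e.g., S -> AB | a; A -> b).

S -> f | AS | PD; A -> i; B -> f; C -> BL; D -> SB; L -> i | PA; P -> i | AC | AS

No ε-productions.
No unit productions to eliminate.
TERM: introduce B -> f, A -> i and substitute in every rule of length ≥2.
BIN: P -> ABL becomes P -> AC, C -> BL; S -> PSB becomes S -> PD, D -> SB.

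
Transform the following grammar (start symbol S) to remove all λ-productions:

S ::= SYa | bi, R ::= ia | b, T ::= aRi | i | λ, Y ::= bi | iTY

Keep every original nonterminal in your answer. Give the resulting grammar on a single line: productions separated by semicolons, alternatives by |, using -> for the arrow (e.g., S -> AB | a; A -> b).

S -> bi | SYa; R -> b | ia; T -> i | aRi; Y -> bi | iY | iTY

Nullable set: {T}.
Drop T -> λ.
Y -> iTY: T nullable, giving iTY | iY.
Unchanged (no nullable symbols): S -> SYa; S -> bi; R -> b; R -> ia; T -> aRi; T -> i; Y -> bi.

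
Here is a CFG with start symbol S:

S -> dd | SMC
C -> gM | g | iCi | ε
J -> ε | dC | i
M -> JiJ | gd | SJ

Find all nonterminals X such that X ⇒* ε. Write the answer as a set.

{C, J}

Directly nullable (have an ε-rule): {C, J}.
Not nullable: M, S — each has a terminal in every rule's right-hand side or depends on a non-nullable symbol.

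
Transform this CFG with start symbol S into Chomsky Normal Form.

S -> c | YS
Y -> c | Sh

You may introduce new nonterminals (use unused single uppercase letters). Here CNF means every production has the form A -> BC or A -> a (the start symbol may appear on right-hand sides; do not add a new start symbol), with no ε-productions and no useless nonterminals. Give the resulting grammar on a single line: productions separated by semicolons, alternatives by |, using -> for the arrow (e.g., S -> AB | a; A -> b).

No ε-productions.
No unit productions to eliminate.
TERM: introduce A -> h and substitute in every rule of length ≥2.

S -> c | YS; A -> h; Y -> c | SA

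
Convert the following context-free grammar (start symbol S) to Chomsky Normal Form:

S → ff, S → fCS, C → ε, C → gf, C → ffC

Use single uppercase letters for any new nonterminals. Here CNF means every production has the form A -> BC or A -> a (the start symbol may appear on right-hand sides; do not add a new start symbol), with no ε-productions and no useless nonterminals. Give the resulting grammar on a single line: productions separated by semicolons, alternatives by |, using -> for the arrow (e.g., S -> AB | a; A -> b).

Nullable: {C}; after ε-elimination: S -> fS | ff | fCS; C -> ff | gf | ffC.
No unit productions to eliminate.
TERM: introduce A -> f, B -> g and substitute in every rule of length ≥2.
BIN: C -> AAC becomes C -> AD, D -> AC; S -> ACS becomes S -> AE, E -> CS.

S -> AA | AE | AS; A -> f; B -> g; C -> AA | AD | BA; D -> AC; E -> CS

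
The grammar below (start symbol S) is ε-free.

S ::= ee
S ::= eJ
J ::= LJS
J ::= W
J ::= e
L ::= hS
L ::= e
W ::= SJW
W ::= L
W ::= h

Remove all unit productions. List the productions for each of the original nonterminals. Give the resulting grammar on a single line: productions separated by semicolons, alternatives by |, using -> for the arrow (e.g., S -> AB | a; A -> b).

Unit productions: J->W, W->L.
Unit pairs (A ⇒* B via units): (J,L), (J,W), (W,L).
S: inherits non-unit rules of {S} → eJ | ee.
J: inherits non-unit rules of {J, L, W} → LJS | SJW | e | h | hS.
L: inherits non-unit rules of {L} → e | hS.
W: inherits non-unit rules of {L, W} → SJW | e | h | hS.

S -> eJ | ee; J -> e | h | hS | LJS | SJW; L -> e | hS; W -> e | h | hS | SJW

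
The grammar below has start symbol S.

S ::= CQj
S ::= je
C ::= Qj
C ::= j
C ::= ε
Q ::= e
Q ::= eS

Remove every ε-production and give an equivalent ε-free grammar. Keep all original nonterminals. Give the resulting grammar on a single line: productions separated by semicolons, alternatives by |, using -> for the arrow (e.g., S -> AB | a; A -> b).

Nullable set: {C}.
S -> CQj: C nullable, giving CQj | Qj.
Drop C -> ε.
Unchanged (no nullable symbols): S -> je; C -> Qj; C -> j; Q -> e; Q -> eS.

S -> Qj | je | CQj; C -> j | Qj; Q -> e | eS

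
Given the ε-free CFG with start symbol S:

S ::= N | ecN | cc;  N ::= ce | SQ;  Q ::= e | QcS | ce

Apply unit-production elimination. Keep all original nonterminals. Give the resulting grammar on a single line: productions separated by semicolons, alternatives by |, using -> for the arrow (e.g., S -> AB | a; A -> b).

S -> SQ | cc | ce | ecN; N -> SQ | ce; Q -> e | ce | QcS

Unit productions: S->N.
Unit pairs (A ⇒* B via units): (S,N).
S: inherits non-unit rules of {N, S} → SQ | cc | ce | ecN.
N: inherits non-unit rules of {N} → SQ | ce.
Q: inherits non-unit rules of {Q} → QcS | ce | e.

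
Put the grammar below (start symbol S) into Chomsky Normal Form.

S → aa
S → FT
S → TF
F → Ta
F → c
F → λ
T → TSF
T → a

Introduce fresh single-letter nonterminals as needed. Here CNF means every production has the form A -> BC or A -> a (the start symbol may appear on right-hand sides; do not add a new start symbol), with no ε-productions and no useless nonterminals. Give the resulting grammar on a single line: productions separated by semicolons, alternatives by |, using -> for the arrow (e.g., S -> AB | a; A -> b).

Nullable: {F}; after ε-elimination: S -> T | FT | TF | aa; F -> c | Ta; T -> a | TS | TSF.
After unit-elimination: S -> a | FT | TF | TS | aa | TSF; F -> c | Ta; T -> a | TS | TSF.
TERM: introduce A -> a and substitute in every rule of length ≥2.
BIN: S -> TSF becomes S -> TB, B -> SF; T -> TSF becomes T -> TC, C -> SF.

S -> a | AA | FT | TB | TF | TS; A -> a; B -> SF; C -> SF; F -> c | TA; T -> a | TC | TS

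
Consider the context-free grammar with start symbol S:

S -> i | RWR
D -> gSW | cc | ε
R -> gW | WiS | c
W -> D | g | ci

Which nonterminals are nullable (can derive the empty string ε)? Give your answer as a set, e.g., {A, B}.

Directly nullable (have an ε-rule): {D}.
W is nullable via W -> D (every symbol on the right is already known nullable).
Not nullable: R, S — each has a terminal in every rule's right-hand side or depends on a non-nullable symbol.

{D, W}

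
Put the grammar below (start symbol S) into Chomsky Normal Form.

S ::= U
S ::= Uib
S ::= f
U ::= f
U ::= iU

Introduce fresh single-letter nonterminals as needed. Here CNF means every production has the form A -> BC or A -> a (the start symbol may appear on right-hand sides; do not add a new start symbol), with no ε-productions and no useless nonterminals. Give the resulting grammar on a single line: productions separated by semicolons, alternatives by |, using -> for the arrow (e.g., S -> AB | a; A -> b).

S -> f | AU | UC; A -> i; B -> b; C -> AB; U -> f | AU

No ε-productions.
After unit-elimination: S -> f | iU | Uib; U -> f | iU.
TERM: introduce B -> b, A -> i and substitute in every rule of length ≥2.
BIN: S -> UAB becomes S -> UC, C -> AB.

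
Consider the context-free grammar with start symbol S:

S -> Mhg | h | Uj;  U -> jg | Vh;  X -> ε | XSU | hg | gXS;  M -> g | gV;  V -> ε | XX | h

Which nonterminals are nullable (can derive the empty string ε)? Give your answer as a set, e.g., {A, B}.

{V, X}

Directly nullable (have an ε-rule): {V, X}.
Not nullable: M, S, U — each has a terminal in every rule's right-hand side or depends on a non-nullable symbol.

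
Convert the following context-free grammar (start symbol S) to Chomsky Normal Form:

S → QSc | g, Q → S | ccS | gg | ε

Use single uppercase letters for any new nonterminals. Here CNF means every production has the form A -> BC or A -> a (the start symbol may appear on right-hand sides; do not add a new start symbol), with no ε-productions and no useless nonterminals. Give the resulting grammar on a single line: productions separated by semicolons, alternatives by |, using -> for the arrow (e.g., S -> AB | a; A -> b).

Nullable: {Q}; after ε-elimination: S -> g | Sc | QSc; Q -> S | gg | ccS.
After unit-elimination: S -> g | Sc | QSc; Q -> g | Sc | gg | QSc | ccS.
TERM: introduce A -> c, B -> g and substitute in every rule of length ≥2.
BIN: Q -> AAS becomes Q -> AC, C -> AS; Q -> QSA becomes Q -> QD, D -> SA; S -> QSA becomes S -> QE, E -> SA.

S -> g | QE | SA; A -> c; B -> g; C -> AS; D -> SA; E -> SA; Q -> g | AC | BB | QD | SA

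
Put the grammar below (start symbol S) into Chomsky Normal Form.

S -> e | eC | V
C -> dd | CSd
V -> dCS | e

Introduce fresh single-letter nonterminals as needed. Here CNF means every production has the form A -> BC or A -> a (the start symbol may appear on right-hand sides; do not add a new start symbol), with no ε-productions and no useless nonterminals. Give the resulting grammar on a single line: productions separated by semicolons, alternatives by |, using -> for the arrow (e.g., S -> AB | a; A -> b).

No ε-productions.
After unit-elimination: S -> e | eC | dCS; C -> dd | CSd; V -> e | dCS.
TERM: introduce A -> d, B -> e and substitute in every rule of length ≥2.
BIN: C -> CSA becomes C -> CD, D -> SA; S -> ACS becomes S -> AE, E -> CS; V -> ACS becomes V -> AF, F -> CS.
Drop unreachable/unproductive: V.

S -> e | AE | BC; A -> d; B -> e; C -> AA | CD; D -> SA; E -> CS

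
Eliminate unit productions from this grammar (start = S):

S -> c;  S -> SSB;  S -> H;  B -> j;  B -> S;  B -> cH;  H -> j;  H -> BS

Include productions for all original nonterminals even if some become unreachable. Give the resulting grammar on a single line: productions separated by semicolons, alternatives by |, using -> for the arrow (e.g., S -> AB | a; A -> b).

S -> c | j | BS | SSB; B -> c | j | BS | cH | SSB; H -> j | BS

Unit productions: B->S, S->H.
Unit pairs (A ⇒* B via units): (B,H), (B,S), (S,H).
S: inherits non-unit rules of {H, S} → BS | SSB | c | j.
B: inherits non-unit rules of {B, H, S} → BS | SSB | c | cH | j.
H: inherits non-unit rules of {H} → BS | j.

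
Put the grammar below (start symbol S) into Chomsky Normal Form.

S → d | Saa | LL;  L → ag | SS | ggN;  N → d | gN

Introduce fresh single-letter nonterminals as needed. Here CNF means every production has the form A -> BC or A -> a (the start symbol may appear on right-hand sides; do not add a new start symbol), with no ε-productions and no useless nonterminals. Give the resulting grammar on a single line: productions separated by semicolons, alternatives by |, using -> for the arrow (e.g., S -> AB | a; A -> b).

S -> d | LL | SD; A -> a; B -> g; C -> BN; D -> AA; L -> AB | BC | SS; N -> d | BN

No ε-productions.
No unit productions to eliminate.
TERM: introduce A -> a, B -> g and substitute in every rule of length ≥2.
BIN: L -> BBN becomes L -> BC, C -> BN; S -> SAA becomes S -> SD, D -> AA.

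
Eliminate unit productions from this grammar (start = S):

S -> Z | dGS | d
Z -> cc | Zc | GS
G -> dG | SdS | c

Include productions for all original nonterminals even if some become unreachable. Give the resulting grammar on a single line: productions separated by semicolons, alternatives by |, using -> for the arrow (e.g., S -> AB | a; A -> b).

Unit productions: S->Z.
Unit pairs (A ⇒* B via units): (S,Z).
S: inherits non-unit rules of {S, Z} → GS | Zc | cc | d | dGS.
G: inherits non-unit rules of {G} → SdS | c | dG.
Z: inherits non-unit rules of {Z} → GS | Zc | cc.

S -> d | GS | Zc | cc | dGS; G -> c | dG | SdS; Z -> GS | Zc | cc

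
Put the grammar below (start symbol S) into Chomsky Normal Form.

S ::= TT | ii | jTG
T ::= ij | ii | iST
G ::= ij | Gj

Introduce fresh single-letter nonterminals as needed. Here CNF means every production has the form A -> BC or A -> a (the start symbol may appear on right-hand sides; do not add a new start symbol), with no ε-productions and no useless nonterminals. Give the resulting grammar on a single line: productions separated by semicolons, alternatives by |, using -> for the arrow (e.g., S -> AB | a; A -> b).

No ε-productions.
No unit productions to eliminate.
TERM: introduce B -> i, A -> j and substitute in every rule of length ≥2.
BIN: S -> ATG becomes S -> AC, C -> TG; T -> BST becomes T -> BD, D -> ST.

S -> AC | BB | TT; A -> j; B -> i; C -> TG; D -> ST; G -> BA | GA; T -> BA | BB | BD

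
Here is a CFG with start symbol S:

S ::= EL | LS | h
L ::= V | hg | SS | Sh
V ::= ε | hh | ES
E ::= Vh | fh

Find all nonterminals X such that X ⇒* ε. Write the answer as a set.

Directly nullable (have an ε-rule): {V}.
L is nullable via L -> V (every symbol on the right is already known nullable).
Not nullable: E, S — each has a terminal in every rule's right-hand side or depends on a non-nullable symbol.

{L, V}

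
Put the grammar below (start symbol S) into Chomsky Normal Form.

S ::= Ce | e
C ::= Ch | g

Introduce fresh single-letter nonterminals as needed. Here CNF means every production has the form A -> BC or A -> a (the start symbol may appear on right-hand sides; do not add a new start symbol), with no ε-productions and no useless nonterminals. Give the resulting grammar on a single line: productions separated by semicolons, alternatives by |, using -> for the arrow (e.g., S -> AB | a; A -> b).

S -> e | CB; A -> h; B -> e; C -> g | CA

No ε-productions.
No unit productions to eliminate.
TERM: introduce B -> e, A -> h and substitute in every rule of length ≥2.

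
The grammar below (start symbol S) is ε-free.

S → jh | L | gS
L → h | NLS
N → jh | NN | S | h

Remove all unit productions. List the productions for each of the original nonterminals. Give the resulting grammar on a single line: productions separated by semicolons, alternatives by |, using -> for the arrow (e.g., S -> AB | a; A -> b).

S -> h | gS | jh | NLS; L -> h | NLS; N -> h | NN | gS | jh | NLS

Unit productions: N->S, S->L.
Unit pairs (A ⇒* B via units): (N,L), (N,S), (S,L).
S: inherits non-unit rules of {L, S} → NLS | gS | h | jh.
L: inherits non-unit rules of {L} → NLS | h.
N: inherits non-unit rules of {L, N, S} → NLS | NN | gS | h | jh.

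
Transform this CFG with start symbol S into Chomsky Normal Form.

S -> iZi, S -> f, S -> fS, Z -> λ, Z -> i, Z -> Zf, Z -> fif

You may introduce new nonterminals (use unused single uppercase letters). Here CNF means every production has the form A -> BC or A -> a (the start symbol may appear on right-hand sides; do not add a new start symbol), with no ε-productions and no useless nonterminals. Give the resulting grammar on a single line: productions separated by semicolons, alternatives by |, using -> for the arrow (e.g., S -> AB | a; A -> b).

S -> f | AS | BB | BC; A -> f; B -> i; C -> ZB; D -> BA; Z -> f | i | AD | ZA

Nullable: {Z}; after ε-elimination: S -> f | fS | ii | iZi; Z -> f | i | Zf | fif.
No unit productions to eliminate.
TERM: introduce A -> f, B -> i and substitute in every rule of length ≥2.
BIN: S -> BZB becomes S -> BC, C -> ZB; Z -> ABA becomes Z -> AD, D -> BA.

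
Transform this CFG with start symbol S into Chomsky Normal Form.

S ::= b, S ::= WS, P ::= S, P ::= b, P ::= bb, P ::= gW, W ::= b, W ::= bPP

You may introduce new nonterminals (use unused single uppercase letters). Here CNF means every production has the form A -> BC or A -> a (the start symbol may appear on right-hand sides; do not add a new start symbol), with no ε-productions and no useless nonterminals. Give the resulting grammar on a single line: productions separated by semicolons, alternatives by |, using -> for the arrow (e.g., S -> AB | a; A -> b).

No ε-productions.
After unit-elimination: S -> b | WS; P -> b | WS | bb | gW; W -> b | bPP.
TERM: introduce A -> b, B -> g and substitute in every rule of length ≥2.
BIN: W -> APP becomes W -> AC, C -> PP.

S -> b | WS; A -> b; B -> g; C -> PP; P -> b | AA | BW | WS; W -> b | AC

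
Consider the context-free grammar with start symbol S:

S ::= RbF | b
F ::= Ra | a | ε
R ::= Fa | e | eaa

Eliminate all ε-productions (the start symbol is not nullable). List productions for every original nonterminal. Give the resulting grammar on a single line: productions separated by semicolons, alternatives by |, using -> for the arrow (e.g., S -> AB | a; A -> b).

S -> b | Rb | RbF; F -> a | Ra; R -> a | e | Fa | eaa

Nullable set: {F}.
S -> RbF: F nullable, giving Rb | RbF.
Drop F -> ε.
R -> Fa: F nullable, giving Fa | a.
Unchanged (no nullable symbols): S -> b; F -> Ra; F -> a; R -> e; R -> eaa.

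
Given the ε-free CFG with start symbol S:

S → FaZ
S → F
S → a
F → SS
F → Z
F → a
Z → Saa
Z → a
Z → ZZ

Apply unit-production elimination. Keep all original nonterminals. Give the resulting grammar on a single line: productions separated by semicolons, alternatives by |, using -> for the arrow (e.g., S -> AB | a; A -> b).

S -> a | SS | ZZ | FaZ | Saa; F -> a | SS | ZZ | Saa; Z -> a | ZZ | Saa

Unit productions: F->Z, S->F.
Unit pairs (A ⇒* B via units): (F,Z), (S,F), (S,Z).
S: inherits non-unit rules of {F, S, Z} → FaZ | SS | Saa | ZZ | a.
F: inherits non-unit rules of {F, Z} → SS | Saa | ZZ | a.
Z: inherits non-unit rules of {Z} → Saa | ZZ | a.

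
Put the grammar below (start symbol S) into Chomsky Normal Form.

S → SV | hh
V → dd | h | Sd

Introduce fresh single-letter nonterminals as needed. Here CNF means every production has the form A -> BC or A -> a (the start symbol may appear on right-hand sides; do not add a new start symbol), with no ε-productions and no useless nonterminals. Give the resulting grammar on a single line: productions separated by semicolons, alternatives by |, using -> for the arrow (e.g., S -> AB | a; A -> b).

S -> AA | SV; A -> h; B -> d; V -> h | BB | SB

No ε-productions.
No unit productions to eliminate.
TERM: introduce B -> d, A -> h and substitute in every rule of length ≥2.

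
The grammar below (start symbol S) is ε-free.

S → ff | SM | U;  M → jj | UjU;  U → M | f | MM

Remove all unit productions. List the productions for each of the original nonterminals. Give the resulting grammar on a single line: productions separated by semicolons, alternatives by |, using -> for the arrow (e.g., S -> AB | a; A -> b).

Unit productions: S->U, U->M.
Unit pairs (A ⇒* B via units): (S,M), (S,U), (U,M).
S: inherits non-unit rules of {M, S, U} → MM | SM | UjU | f | ff | jj.
M: inherits non-unit rules of {M} → UjU | jj.
U: inherits non-unit rules of {M, U} → MM | UjU | f | jj.

S -> f | MM | SM | ff | jj | UjU; M -> jj | UjU; U -> f | MM | jj | UjU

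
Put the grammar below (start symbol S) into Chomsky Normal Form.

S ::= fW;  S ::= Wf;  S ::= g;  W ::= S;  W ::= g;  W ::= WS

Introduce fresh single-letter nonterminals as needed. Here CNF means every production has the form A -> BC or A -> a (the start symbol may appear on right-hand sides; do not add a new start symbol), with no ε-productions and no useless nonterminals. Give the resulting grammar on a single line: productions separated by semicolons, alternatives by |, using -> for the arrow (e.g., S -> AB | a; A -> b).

No ε-productions.
After unit-elimination: S -> g | Wf | fW; W -> g | WS | Wf | fW.
TERM: introduce A -> f and substitute in every rule of length ≥2.

S -> g | AW | WA; A -> f; W -> g | AW | WA | WS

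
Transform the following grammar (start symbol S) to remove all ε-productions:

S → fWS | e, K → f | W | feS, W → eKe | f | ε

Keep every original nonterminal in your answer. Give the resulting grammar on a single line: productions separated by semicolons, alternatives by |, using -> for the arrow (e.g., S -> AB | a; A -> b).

Nullable set: {K, W}.
S -> fWS: W nullable, giving fS | fWS.
K -> W: W nullable, giving W.
Drop W -> ε.
W -> eKe: K nullable, giving eKe | ee.
Unchanged (no nullable symbols): S -> e; K -> f; K -> feS; W -> f.

S -> e | fS | fWS; K -> W | f | feS; W -> f | ee | eKe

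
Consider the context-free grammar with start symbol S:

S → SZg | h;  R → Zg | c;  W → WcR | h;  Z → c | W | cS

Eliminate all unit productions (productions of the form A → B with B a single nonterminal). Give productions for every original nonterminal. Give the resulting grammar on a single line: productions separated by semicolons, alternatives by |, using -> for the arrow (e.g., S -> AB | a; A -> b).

Unit productions: Z->W.
Unit pairs (A ⇒* B via units): (Z,W).
S: inherits non-unit rules of {S} → SZg | h.
R: inherits non-unit rules of {R} → Zg | c.
W: inherits non-unit rules of {W} → WcR | h.
Z: inherits non-unit rules of {W, Z} → WcR | c | cS | h.

S -> h | SZg; R -> c | Zg; W -> h | WcR; Z -> c | h | cS | WcR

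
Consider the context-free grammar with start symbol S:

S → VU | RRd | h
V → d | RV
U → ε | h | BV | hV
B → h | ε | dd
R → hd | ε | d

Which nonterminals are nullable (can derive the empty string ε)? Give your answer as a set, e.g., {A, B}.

{B, R, U}

Directly nullable (have an ε-rule): {B, R, U}.
Not nullable: S, V — each has a terminal in every rule's right-hand side or depends on a non-nullable symbol.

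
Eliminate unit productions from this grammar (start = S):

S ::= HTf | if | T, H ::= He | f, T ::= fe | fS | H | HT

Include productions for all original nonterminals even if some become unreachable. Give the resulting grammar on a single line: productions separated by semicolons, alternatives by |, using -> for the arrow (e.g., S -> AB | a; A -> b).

S -> f | HT | He | fS | fe | if | HTf; H -> f | He; T -> f | HT | He | fS | fe

Unit productions: S->T, T->H.
Unit pairs (A ⇒* B via units): (S,H), (S,T), (T,H).
S: inherits non-unit rules of {H, S, T} → HT | HTf | He | f | fS | fe | if.
H: inherits non-unit rules of {H} → He | f.
T: inherits non-unit rules of {H, T} → HT | He | f | fS | fe.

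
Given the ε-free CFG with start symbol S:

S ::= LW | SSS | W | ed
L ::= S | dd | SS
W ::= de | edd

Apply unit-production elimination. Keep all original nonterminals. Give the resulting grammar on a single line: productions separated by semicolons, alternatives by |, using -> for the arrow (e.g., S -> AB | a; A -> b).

S -> LW | de | ed | SSS | edd; L -> LW | SS | dd | de | ed | SSS | edd; W -> de | edd

Unit productions: L->S, S->W.
Unit pairs (A ⇒* B via units): (L,S), (L,W), (S,W).
S: inherits non-unit rules of {S, W} → LW | SSS | de | ed | edd.
L: inherits non-unit rules of {L, S, W} → LW | SS | SSS | dd | de | ed | edd.
W: inherits non-unit rules of {W} → de | edd.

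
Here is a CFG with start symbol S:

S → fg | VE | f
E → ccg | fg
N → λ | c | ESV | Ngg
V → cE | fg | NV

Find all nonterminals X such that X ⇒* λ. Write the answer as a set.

Directly nullable (have an ε-rule): {N}.
Not nullable: E, S, V — each has a terminal in every rule's right-hand side or depends on a non-nullable symbol.

{N}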